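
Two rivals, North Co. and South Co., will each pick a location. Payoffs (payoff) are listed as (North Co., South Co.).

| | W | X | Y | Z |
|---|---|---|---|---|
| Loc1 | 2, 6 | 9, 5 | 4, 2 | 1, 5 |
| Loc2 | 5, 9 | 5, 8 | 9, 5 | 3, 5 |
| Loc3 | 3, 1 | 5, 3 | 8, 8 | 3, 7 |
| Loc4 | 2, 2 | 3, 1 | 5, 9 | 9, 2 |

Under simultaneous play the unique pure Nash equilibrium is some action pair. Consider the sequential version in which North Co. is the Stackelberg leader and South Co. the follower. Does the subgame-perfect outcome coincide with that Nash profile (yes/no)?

no

Work backward from South Co.'s decision.
- Loc1: BR = W, leader payoff 2.
- Loc2: BR = W, leader payoff 5.
- Loc3: BR = Y, leader payoff 8.
- Loc4: BR = Y, leader payoff 5.
North Co.'s induced payoffs are 2, 5, 8, 5, so North Co. commits to Loc3. Subgame-perfect outcome: (Loc3, Y) with payoffs (8, 8).
Now find the simultaneous Nash equilibrium.
North Co.'s best replies: W→Loc2; X→Loc1; Y→Loc2; Z→Loc4.
South Co.'s best replies: Loc1→W; Loc2→W; Loc3→Y; Loc4→Y.
The unique mutual best reply is (Loc2, W), giving (5, 9).
Sequential outcome (Loc3, Y) differs from the Nash profile (Loc2, W).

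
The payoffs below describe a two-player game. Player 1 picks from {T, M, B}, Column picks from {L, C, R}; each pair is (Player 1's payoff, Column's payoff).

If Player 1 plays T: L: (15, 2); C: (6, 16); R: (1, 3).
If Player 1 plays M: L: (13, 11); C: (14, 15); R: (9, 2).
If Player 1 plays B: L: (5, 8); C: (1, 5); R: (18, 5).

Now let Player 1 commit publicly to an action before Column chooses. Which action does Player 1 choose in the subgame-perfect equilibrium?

M

Solve by backward induction (Player 1 leads).
- T → Column plays C (best of 2, 16, 3); Player 1 gets 6.
- M → Column plays C (best of 11, 15, 2); Player 1 gets 14.
- B → Column plays L (best of 8, 5, 5); Player 1 gets 5.
Among 6, 14, 5, the best is 14 at M. Subgame-perfect outcome: (M, C) with payoffs (14, 15).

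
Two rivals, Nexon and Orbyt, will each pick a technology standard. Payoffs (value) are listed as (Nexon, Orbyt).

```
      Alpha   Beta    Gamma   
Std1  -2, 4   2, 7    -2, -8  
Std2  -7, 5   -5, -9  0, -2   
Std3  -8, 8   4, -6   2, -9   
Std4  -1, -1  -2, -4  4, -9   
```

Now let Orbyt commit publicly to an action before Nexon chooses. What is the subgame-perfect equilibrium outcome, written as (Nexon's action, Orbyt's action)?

Nexon best-responds to each possible Orbyt move:
- Alpha → Nexon plays Std4 (best of -2, -7, -8, -1); Orbyt gets -1.
- Beta → Nexon plays Std3 (best of 2, -5, 4, -2); Orbyt gets -6.
- Gamma → Nexon plays Std4 (best of -2, 0, 2, 4); Orbyt gets -9.
Orbyt's induced payoffs are -1, -6, -9, so Orbyt commits to Alpha. Subgame-perfect outcome: (Std4, Alpha) with payoffs (-1, -1).

(Std4, Alpha)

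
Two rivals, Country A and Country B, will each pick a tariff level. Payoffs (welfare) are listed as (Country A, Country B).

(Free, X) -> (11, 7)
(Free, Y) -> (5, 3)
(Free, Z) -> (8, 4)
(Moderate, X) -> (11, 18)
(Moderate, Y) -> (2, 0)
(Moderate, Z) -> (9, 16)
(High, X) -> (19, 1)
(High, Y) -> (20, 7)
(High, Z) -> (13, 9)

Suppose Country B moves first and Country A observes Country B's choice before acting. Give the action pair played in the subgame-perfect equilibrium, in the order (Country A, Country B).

Solve by backward induction (Country B leads).
- X → Country A plays High (best of 11, 11, 19); Country B gets 1.
- Y → Country A plays High (best of 5, 2, 20); Country B gets 7.
- Z → Country A plays High (best of 8, 9, 13); Country B gets 9.
Country B's induced payoffs are 1, 7, 9, so Country B commits to Z. Subgame-perfect outcome: (High, Z) with payoffs (13, 9).

(High, Z)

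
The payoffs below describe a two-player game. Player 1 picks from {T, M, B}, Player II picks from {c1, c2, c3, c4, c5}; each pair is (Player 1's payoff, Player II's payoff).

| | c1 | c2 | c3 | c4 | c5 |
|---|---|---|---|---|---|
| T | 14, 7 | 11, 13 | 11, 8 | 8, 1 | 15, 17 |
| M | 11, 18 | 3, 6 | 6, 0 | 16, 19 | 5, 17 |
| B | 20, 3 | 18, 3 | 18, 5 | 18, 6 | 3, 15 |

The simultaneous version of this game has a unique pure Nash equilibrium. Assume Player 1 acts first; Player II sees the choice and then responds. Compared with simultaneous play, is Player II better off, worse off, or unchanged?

better off

Player II best-responds to each possible Player 1 move:
- T → Player II plays c5 (best of 7, 13, 8, 1, 17); Player 1 gets 15.
- M → Player II plays c4 (best of 18, 6, 0, 19, 17); Player 1 gets 16.
- B → Player II plays c5 (best of 3, 3, 5, 6, 15); Player 1 gets 3.
Maximizing over 15, 16, 3, Player 1 chooses M. Subgame-perfect outcome: (M, c4) with payoffs (16, 19).
Now find the simultaneous Nash equilibrium.
Player 1's best replies: c1→B; c2→B; c3→B; c4→B; c5→T.
Player II's best replies: T→c5; M→c4; B→c5.
Only (T, c5) has each player best-responding; Nash payoffs (15, 17).
Player II earns 19 sequentially versus 17 at the Nash outcome: better off.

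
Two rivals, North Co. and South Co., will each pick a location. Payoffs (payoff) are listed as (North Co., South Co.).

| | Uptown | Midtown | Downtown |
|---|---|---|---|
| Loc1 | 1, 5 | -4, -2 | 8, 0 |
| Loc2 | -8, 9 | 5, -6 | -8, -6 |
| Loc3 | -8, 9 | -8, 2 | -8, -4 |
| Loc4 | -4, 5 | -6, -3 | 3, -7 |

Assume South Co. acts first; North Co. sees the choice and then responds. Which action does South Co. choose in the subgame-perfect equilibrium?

Backward induction with South Co. moving first.
- Uptown → North Co. plays Loc1 (best of 1, -8, -8, -4); South Co. gets 5.
- Midtown → North Co. plays Loc2 (best of -4, 5, -8, -6); South Co. gets -6.
- Downtown → North Co. plays Loc1 (best of 8, -8, -8, 3); South Co. gets 0.
Maximizing over 5, -6, 0, South Co. chooses Uptown. Subgame-perfect outcome: (Loc1, Uptown) with payoffs (1, 5).

Uptown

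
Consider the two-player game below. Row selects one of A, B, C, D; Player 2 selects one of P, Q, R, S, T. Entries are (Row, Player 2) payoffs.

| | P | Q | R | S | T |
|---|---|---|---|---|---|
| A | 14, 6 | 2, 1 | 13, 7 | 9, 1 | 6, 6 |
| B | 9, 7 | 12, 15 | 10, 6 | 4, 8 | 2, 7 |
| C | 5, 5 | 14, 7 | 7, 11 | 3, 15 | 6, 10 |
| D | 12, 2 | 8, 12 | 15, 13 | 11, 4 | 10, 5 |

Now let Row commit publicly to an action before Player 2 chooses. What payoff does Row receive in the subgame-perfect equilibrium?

Work backward from Player 2's decision.
- A: Player 2 compares 6, 1, 7, 1, 6 and picks R; Row would get 13.
- B: Player 2 compares 7, 15, 6, 8, 7 and picks Q; Row would get 12.
- C: Player 2 compares 5, 7, 11, 15, 10 and picks S; Row would get 3.
- D: Player 2 compares 2, 12, 13, 4, 5 and picks R; Row would get 15.
Row's induced payoffs are 13, 12, 3, 15, so Row commits to D. Subgame-perfect outcome: (D, R) with payoffs (15, 13).

15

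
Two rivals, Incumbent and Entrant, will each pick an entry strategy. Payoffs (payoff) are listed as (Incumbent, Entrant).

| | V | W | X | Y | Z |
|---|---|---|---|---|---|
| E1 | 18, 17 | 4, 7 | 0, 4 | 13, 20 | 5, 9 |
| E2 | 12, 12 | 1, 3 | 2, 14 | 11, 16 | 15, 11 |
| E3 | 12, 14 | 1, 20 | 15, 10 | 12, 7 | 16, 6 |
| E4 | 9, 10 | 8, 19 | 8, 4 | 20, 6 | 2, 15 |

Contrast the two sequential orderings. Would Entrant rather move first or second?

second

If Incumbent leads: Entrant's best replies are E1→Y, E2→Y, E3→W, E4→W; Incumbent's induced payoffs 13, 11, 1, 8; outcome (E1, Y), payoffs (13, 20).
If Entrant leads: Incumbent's best replies are V→E1, W→E4, X→E3, Y→E4, Z→E3; Entrant's induced payoffs 17, 19, 10, 6, 6; outcome (E4, W), payoffs (8, 19).
Entrant gets 19 moving first and 20 moving second, so Entrant prefers to move second.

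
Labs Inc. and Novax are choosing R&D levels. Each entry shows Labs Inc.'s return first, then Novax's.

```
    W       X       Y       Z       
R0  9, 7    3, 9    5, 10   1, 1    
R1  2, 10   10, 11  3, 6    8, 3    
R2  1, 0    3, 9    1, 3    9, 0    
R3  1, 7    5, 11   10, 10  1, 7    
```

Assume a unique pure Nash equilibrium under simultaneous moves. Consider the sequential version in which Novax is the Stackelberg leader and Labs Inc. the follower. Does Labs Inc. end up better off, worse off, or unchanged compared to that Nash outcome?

unchanged

Backward induction with Novax moving first.
- W → Labs Inc. plays R0 (best of 9, 2, 1, 1); Novax gets 7.
- X → Labs Inc. plays R1 (best of 3, 10, 3, 5); Novax gets 11.
- Y → Labs Inc. plays R3 (best of 5, 3, 1, 10); Novax gets 10.
- Z → Labs Inc. plays R2 (best of 1, 8, 9, 1); Novax gets 0.
Maximizing over 7, 11, 10, 0, Novax chooses X. Subgame-perfect outcome: (R1, X) with payoffs (10, 11).
Under simultaneous play:
Labs Inc.'s best replies: W→R0; X→R1; Y→R3; Z→R2.
Novax's best replies: R0→Y; R1→X; R2→X; R3→X.
Only (R1, X) has each player best-responding; Nash payoffs (10, 11).
Labs Inc. earns 10 sequentially versus 10 at the Nash outcome: unchanged.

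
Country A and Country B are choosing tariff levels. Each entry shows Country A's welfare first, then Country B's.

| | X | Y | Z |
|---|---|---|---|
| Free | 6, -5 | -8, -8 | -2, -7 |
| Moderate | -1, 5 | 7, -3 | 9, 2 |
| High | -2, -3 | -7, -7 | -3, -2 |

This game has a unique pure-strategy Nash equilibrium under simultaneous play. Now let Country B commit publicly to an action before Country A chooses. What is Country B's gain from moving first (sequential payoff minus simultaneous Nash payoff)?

Country A best-responds to each possible Country B move:
- X: Country A compares 6, -1, -2 and picks Free; Country B would get -5.
- Y: Country A compares -8, 7, -7 and picks Moderate; Country B would get -3.
- Z: Country A compares -2, 9, -3 and picks Moderate; Country B would get 2.
Maximizing over -5, -3, 2, Country B chooses Z. Subgame-perfect outcome: (Moderate, Z) with payoffs (9, 2).
For the simultaneous game, intersect best replies.
Country A's best replies: X→Free; Y→Moderate; Z→Moderate.
Country B's best replies: Free→X; Moderate→X; High→Z.
The unique mutual best reply is (Free, X), giving (6, -5).
Country B's commitment gain: 2 − -5 = 7.

7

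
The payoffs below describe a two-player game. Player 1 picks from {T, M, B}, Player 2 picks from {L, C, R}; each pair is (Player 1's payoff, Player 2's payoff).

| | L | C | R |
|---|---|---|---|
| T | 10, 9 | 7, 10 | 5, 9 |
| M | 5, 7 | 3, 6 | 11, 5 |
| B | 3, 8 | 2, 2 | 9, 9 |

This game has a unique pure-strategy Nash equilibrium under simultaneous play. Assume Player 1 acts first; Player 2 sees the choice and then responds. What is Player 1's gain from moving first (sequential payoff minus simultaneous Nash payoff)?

2

Work backward from Player 2's decision.
- T: Player 2 compares 9, 10, 9 and picks C; Player 1 would get 7.
- M: Player 2 compares 7, 6, 5 and picks L; Player 1 would get 5.
- B: Player 2 compares 8, 2, 9 and picks R; Player 1 would get 9.
Player 1's induced payoffs are 7, 5, 9, so Player 1 commits to B. Subgame-perfect outcome: (B, R) with payoffs (9, 9).
For the simultaneous game, intersect best replies.
Player 1's best replies: L→T; C→T; R→M.
Player 2's best replies: T→C; M→L; B→R.
The unique mutual best reply is (T, C), giving (7, 10).
Player 1's commitment gain: 9 − 7 = 2.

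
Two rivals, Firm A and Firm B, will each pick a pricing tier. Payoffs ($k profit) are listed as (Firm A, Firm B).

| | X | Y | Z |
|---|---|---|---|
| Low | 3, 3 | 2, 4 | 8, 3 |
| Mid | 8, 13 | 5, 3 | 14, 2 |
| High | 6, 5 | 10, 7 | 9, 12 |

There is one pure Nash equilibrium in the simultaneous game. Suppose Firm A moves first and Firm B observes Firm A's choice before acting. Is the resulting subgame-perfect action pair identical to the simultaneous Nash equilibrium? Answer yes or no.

Firm B best-responds to each possible Firm A move:
- Low: BR = Y, leader payoff 2.
- Mid: BR = X, leader payoff 8.
- High: BR = Z, leader payoff 9.
Firm A's induced payoffs are 2, 8, 9, so Firm A commits to High. Subgame-perfect outcome: (High, Z) with payoffs (9, 12).
For the simultaneous game, intersect best replies.
Firm A's best replies: X→Mid; Y→High; Z→Mid.
Firm B's best replies: Low→Y; Mid→X; High→Z.
Only (Mid, X) has each player best-responding; Nash payoffs (8, 13).
Sequential outcome (High, Z) differs from the Nash profile (Mid, X).

no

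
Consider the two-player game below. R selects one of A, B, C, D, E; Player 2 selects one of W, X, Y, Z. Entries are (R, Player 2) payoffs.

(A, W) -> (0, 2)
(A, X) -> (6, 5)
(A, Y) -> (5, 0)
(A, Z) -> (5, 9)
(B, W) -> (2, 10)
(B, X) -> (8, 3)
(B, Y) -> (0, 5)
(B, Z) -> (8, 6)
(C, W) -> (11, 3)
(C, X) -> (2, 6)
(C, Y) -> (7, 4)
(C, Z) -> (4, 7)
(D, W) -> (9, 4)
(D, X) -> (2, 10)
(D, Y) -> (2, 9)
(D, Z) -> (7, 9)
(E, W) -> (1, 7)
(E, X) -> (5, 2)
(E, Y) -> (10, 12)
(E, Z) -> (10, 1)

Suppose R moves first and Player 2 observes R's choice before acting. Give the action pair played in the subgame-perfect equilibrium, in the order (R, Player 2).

(E, Y)

Solve by backward induction (R leads).
- A → Player 2 plays Z (best of 2, 5, 0, 9); R gets 5.
- B → Player 2 plays W (best of 10, 3, 5, 6); R gets 2.
- C → Player 2 plays Z (best of 3, 6, 4, 7); R gets 4.
- D → Player 2 plays X (best of 4, 10, 9, 9); R gets 2.
- E → Player 2 plays Y (best of 7, 2, 12, 1); R gets 10.
Maximizing over 5, 2, 4, 2, 10, R chooses E. Subgame-perfect outcome: (E, Y) with payoffs (10, 12).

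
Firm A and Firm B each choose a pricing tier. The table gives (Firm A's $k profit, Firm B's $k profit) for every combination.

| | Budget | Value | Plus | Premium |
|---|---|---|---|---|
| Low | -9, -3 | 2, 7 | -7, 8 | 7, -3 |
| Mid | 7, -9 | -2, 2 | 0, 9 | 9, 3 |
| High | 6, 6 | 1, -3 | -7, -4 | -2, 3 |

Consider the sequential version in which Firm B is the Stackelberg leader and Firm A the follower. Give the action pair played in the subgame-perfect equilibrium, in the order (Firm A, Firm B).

(Mid, Plus)

Solve by backward induction (Firm B leads).
- Budget → Firm A plays Mid (best of -9, 7, 6); Firm B gets -9.
- Value → Firm A plays Low (best of 2, -2, 1); Firm B gets 7.
- Plus → Firm A plays Mid (best of -7, 0, -7); Firm B gets 9.
- Premium → Firm A plays Mid (best of 7, 9, -2); Firm B gets 3.
Among -9, 7, 9, 3, the best is 9 at Plus. Subgame-perfect outcome: (Mid, Plus) with payoffs (0, 9).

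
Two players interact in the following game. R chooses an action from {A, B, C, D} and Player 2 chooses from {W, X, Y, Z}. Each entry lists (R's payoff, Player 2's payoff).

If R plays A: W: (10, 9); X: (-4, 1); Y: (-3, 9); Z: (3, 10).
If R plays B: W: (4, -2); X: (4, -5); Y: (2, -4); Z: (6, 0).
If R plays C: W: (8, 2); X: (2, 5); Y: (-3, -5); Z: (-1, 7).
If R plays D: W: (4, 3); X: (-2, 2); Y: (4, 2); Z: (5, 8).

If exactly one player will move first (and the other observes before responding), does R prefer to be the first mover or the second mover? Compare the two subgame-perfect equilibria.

If R leads: Player 2's best replies are A→Z, B→Z, C→Z, D→Z; R's induced payoffs 3, 6, -1, 5; outcome (B, Z), payoffs (6, 0).
If Player 2 leads: R's best replies are W→A, X→B, Y→D, Z→B; Player 2's induced payoffs 9, -5, 2, 0; outcome (A, W), payoffs (10, 9).
R gets 6 moving first and 10 moving second, so R prefers to move second.

second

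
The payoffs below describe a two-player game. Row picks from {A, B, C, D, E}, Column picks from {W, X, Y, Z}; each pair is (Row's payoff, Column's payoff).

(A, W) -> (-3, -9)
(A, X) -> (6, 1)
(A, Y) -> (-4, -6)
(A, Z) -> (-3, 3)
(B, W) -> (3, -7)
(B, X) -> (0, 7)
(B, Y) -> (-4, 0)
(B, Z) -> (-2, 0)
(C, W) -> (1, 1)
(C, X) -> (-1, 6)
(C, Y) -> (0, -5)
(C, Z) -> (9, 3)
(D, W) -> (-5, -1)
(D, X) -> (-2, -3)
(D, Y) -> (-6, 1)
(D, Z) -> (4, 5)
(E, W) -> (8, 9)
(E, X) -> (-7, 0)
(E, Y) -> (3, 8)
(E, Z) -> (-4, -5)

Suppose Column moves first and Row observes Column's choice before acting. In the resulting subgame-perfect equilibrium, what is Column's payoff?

9

Solve by backward induction (Column leads).
- W: BR = E, leader payoff 9.
- X: BR = A, leader payoff 1.
- Y: BR = E, leader payoff 8.
- Z: BR = C, leader payoff 3.
Column's induced payoffs are 9, 1, 8, 3, so Column commits to W. Subgame-perfect outcome: (E, W) with payoffs (8, 9).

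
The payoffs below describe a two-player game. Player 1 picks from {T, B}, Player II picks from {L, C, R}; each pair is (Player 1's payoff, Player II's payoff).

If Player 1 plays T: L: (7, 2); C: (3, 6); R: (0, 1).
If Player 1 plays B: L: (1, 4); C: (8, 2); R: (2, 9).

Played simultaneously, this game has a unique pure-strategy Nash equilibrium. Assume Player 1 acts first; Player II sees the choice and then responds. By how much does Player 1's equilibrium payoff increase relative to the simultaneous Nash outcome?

1

Player II best-responds to each possible Player 1 move:
- T: BR = C, leader payoff 3.
- B: BR = R, leader payoff 2.
Among 3, 2, the best is 3 at T. Subgame-perfect outcome: (T, C) with payoffs (3, 6).
Under simultaneous play:
Player 1's best replies: L→T; C→B; R→B.
Player II's best replies: T→C; B→R.
Only (B, R) has each player best-responding; Nash payoffs (2, 9).
Player 1's commitment gain: 3 − 2 = 1.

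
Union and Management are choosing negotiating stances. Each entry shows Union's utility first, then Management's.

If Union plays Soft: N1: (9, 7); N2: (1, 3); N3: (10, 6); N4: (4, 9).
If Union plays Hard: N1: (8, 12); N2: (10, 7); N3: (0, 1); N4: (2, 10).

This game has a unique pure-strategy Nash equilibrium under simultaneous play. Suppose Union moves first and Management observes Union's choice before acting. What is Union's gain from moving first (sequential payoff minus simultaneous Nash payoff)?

Solve by backward induction (Union leads).
- Soft: BR = N4, leader payoff 4.
- Hard: BR = N1, leader payoff 8.
Union's induced payoffs are 4, 8, so Union commits to Hard. Subgame-perfect outcome: (Hard, N1) with payoffs (8, 12).
Now find the simultaneous Nash equilibrium.
Union's best replies: N1→Soft; N2→Hard; N3→Soft; N4→Soft.
Management's best replies: Soft→N4; Hard→N1.
Only (Soft, N4) has each player best-responding; Nash payoffs (4, 9).
Union's commitment gain: 8 − 4 = 4.

4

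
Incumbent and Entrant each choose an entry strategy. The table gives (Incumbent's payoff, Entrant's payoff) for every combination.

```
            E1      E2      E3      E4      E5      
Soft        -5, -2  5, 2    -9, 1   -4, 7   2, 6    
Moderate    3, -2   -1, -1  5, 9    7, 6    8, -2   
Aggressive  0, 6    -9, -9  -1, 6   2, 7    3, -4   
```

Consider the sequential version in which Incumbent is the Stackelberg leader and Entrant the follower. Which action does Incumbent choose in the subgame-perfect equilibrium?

Moderate

Solve by backward induction (Incumbent leads).
- Soft: BR = E4, leader payoff -4.
- Moderate: BR = E3, leader payoff 5.
- Aggressive: BR = E4, leader payoff 2.
Incumbent's induced payoffs are -4, 5, 2, so Incumbent commits to Moderate. Subgame-perfect outcome: (Moderate, E3) with payoffs (5, 9).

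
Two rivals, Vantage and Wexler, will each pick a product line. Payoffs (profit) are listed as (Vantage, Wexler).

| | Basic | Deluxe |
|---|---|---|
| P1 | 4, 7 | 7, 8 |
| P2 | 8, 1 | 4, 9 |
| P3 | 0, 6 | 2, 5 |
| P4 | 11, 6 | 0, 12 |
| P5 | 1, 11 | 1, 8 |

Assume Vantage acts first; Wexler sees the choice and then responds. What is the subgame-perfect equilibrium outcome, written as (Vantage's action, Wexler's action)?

Backward induction with Vantage moving first.
- P1: BR = Deluxe, leader payoff 7.
- P2: BR = Deluxe, leader payoff 4.
- P3: BR = Basic, leader payoff 0.
- P4: BR = Deluxe, leader payoff 0.
- P5: BR = Basic, leader payoff 1.
Maximizing over 7, 4, 0, 0, 1, Vantage chooses P1. Subgame-perfect outcome: (P1, Deluxe) with payoffs (7, 8).

(P1, Deluxe)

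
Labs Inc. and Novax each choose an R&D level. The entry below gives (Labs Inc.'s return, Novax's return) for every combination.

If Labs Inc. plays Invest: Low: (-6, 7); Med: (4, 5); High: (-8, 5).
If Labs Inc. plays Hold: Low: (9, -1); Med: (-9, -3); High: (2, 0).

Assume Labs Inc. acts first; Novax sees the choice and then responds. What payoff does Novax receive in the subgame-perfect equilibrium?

0

Solve by backward induction (Labs Inc. leads).
- Invest: BR = Low, leader payoff -6.
- Hold: BR = High, leader payoff 2.
Among -6, 2, the best is 2 at Hold. Subgame-perfect outcome: (Hold, High) with payoffs (2, 0).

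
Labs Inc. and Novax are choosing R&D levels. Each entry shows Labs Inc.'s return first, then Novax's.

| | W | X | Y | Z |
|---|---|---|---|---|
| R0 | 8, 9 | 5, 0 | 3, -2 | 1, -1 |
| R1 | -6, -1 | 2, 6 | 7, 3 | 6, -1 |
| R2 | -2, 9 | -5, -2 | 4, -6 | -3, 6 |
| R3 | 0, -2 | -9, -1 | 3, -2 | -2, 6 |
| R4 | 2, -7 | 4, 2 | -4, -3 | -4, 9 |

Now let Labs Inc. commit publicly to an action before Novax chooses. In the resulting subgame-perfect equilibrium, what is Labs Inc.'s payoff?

8

Backward induction with Labs Inc. moving first.
- R0 → Novax plays W (best of 9, 0, -2, -1); Labs Inc. gets 8.
- R1 → Novax plays X (best of -1, 6, 3, -1); Labs Inc. gets 2.
- R2 → Novax plays W (best of 9, -2, -6, 6); Labs Inc. gets -2.
- R3 → Novax plays Z (best of -2, -1, -2, 6); Labs Inc. gets -2.
- R4 → Novax plays Z (best of -7, 2, -3, 9); Labs Inc. gets -4.
Among 8, 2, -2, -2, -4, the best is 8 at R0. Subgame-perfect outcome: (R0, W) with payoffs (8, 9).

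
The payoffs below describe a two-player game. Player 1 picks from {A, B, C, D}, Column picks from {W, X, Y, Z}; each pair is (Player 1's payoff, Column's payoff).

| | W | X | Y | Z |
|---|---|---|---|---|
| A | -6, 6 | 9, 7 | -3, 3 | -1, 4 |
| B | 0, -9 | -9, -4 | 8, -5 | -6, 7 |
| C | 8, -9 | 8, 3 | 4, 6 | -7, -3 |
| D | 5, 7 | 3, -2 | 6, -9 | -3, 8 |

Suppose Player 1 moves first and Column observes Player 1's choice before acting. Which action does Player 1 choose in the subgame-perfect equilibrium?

Work backward from Column's decision.
- A: BR = X, leader payoff 9.
- B: BR = Z, leader payoff -6.
- C: BR = Y, leader payoff 4.
- D: BR = Z, leader payoff -3.
Player 1's induced payoffs are 9, -6, 4, -3, so Player 1 commits to A. Subgame-perfect outcome: (A, X) with payoffs (9, 7).

A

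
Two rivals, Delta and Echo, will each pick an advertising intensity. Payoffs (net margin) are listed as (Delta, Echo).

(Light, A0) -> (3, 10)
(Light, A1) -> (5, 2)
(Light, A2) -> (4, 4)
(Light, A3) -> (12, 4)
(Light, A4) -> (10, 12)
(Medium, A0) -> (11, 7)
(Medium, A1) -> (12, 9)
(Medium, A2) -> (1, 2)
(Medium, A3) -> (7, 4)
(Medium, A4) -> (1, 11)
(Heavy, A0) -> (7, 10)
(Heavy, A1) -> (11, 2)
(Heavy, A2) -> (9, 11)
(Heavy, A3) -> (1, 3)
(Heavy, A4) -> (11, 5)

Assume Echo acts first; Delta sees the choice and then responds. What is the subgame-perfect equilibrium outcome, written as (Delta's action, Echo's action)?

Solve by backward induction (Echo leads).
- A0: BR = Medium, leader payoff 7.
- A1: BR = Medium, leader payoff 9.
- A2: BR = Heavy, leader payoff 11.
- A3: BR = Light, leader payoff 4.
- A4: BR = Heavy, leader payoff 5.
Echo's induced payoffs are 7, 9, 11, 4, 5, so Echo commits to A2. Subgame-perfect outcome: (Heavy, A2) with payoffs (9, 11).

(Heavy, A2)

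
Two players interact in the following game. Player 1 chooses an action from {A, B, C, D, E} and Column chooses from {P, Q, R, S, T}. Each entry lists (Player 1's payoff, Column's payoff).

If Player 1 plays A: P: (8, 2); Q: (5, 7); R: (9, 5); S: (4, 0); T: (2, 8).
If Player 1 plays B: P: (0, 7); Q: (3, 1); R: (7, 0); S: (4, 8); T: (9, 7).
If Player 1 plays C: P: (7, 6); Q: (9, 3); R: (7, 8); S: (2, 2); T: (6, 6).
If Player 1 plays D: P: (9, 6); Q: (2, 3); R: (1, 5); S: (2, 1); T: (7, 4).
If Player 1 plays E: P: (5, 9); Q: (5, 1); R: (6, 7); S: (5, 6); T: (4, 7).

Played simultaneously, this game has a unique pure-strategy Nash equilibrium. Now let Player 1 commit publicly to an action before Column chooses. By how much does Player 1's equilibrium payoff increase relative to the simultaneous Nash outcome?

Backward induction with Player 1 moving first.
- A: BR = T, leader payoff 2.
- B: BR = S, leader payoff 4.
- C: BR = R, leader payoff 7.
- D: BR = P, leader payoff 9.
- E: BR = P, leader payoff 5.
Maximizing over 2, 4, 7, 9, 5, Player 1 chooses D. Subgame-perfect outcome: (D, P) with payoffs (9, 6).
Under simultaneous play:
Player 1's best replies: P→D; Q→C; R→A; S→E; T→B.
Column's best replies: A→T; B→S; C→R; D→P; E→P.
Only (D, P) has each player best-responding; Nash payoffs (9, 6).
Player 1's commitment gain: 9 − 9 = 0.

0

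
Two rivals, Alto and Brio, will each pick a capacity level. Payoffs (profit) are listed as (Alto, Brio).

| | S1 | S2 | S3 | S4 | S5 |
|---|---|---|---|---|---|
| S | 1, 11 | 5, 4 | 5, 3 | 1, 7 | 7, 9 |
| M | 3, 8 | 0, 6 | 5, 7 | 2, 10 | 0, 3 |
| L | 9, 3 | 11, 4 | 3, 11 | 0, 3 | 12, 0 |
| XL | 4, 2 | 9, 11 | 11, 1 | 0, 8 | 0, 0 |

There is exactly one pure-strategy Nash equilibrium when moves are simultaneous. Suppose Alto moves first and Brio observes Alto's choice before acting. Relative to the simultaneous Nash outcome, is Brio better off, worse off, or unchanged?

better off

Solve by backward induction (Alto leads).
- S: BR = S1, leader payoff 1.
- M: BR = S4, leader payoff 2.
- L: BR = S3, leader payoff 3.
- XL: BR = S2, leader payoff 9.
Maximizing over 1, 2, 3, 9, Alto chooses XL. Subgame-perfect outcome: (XL, S2) with payoffs (9, 11).
For the simultaneous game, intersect best replies.
Alto's best replies: S1→L; S2→L; S3→XL; S4→M; S5→L.
Brio's best replies: S→S1; M→S4; L→S3; XL→S2.
The unique mutual best reply is (M, S4), giving (2, 10).
Brio earns 11 sequentially versus 10 at the Nash outcome: better off.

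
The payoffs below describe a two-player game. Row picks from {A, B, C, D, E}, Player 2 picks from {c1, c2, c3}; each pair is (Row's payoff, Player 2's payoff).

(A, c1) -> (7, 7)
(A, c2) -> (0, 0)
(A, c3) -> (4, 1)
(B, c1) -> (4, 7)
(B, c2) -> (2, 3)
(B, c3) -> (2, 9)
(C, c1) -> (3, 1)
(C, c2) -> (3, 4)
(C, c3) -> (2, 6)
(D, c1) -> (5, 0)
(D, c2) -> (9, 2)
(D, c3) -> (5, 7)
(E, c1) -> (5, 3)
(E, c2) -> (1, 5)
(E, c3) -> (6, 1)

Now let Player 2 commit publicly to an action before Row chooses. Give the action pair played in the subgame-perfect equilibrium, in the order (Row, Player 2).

Backward induction with Player 2 moving first.
- c1 → Row plays A (best of 7, 4, 3, 5, 5); Player 2 gets 7.
- c2 → Row plays D (best of 0, 2, 3, 9, 1); Player 2 gets 2.
- c3 → Row plays E (best of 4, 2, 2, 5, 6); Player 2 gets 1.
Player 2's induced payoffs are 7, 2, 1, so Player 2 commits to c1. Subgame-perfect outcome: (A, c1) with payoffs (7, 7).

(A, c1)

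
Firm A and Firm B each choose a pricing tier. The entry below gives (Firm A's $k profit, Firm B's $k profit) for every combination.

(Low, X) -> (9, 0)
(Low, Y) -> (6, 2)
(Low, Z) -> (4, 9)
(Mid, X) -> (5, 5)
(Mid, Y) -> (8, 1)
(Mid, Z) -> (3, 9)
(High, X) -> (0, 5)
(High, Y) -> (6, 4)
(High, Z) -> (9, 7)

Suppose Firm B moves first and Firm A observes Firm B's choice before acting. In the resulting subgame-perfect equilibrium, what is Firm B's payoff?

Work backward from Firm A's decision.
- X: Firm A compares 9, 5, 0 and picks Low; Firm B would get 0.
- Y: Firm A compares 6, 8, 6 and picks Mid; Firm B would get 1.
- Z: Firm A compares 4, 3, 9 and picks High; Firm B would get 7.
Firm B's induced payoffs are 0, 1, 7, so Firm B commits to Z. Subgame-perfect outcome: (High, Z) with payoffs (9, 7).

7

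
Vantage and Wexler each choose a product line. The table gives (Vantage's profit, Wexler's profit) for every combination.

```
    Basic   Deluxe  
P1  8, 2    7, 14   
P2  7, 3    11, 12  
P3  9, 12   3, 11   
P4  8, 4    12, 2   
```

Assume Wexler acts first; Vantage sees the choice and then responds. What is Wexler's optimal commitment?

Basic

Solve by backward induction (Wexler leads).
- Basic → Vantage plays P3 (best of 8, 7, 9, 8); Wexler gets 12.
- Deluxe → Vantage plays P4 (best of 7, 11, 3, 12); Wexler gets 2.
Among 12, 2, the best is 12 at Basic. Subgame-perfect outcome: (P3, Basic) with payoffs (9, 12).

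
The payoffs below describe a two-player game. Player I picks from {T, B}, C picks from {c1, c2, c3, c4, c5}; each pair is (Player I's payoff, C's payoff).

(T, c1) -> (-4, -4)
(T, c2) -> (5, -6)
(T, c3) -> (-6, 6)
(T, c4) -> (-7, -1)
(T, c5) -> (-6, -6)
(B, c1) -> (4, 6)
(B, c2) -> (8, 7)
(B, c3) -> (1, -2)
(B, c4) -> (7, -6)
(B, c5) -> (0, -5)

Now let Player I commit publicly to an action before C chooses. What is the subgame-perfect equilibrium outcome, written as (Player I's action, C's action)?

(B, c2)

Work backward from C's decision.
- T: C compares -4, -6, 6, -1, -6 and picks c3; Player I would get -6.
- B: C compares 6, 7, -2, -6, -5 and picks c2; Player I would get 8.
Maximizing over -6, 8, Player I chooses B. Subgame-perfect outcome: (B, c2) with payoffs (8, 7).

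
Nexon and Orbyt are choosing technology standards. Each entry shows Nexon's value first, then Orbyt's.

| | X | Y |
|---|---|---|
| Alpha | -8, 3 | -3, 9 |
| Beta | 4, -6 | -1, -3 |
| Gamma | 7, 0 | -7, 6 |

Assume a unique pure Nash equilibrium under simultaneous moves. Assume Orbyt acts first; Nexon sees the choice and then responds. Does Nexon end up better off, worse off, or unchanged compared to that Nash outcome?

Work backward from Nexon's decision.
- X: BR = Gamma, leader payoff 0.
- Y: BR = Beta, leader payoff -3.
Among 0, -3, the best is 0 at X. Subgame-perfect outcome: (Gamma, X) with payoffs (7, 0).
For the simultaneous game, intersect best replies.
Nexon's best replies: X→Gamma; Y→Beta.
Orbyt's best replies: Alpha→Y; Beta→Y; Gamma→Y.
Only (Beta, Y) has each player best-responding; Nash payoffs (-1, -3).
Nexon earns 7 sequentially versus -1 at the Nash outcome: better off.

better off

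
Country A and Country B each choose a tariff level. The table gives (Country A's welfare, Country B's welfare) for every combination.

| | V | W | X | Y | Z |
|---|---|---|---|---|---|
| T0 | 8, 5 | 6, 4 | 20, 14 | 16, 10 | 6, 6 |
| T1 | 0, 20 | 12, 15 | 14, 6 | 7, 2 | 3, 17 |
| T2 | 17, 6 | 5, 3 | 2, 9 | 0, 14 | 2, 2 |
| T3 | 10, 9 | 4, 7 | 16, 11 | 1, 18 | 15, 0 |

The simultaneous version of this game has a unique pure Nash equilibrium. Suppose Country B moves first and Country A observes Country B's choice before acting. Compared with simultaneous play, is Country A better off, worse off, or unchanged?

Backward induction with Country B moving first.
- V: BR = T2, leader payoff 6.
- W: BR = T1, leader payoff 15.
- X: BR = T0, leader payoff 14.
- Y: BR = T0, leader payoff 10.
- Z: BR = T3, leader payoff 0.
Maximizing over 6, 15, 14, 10, 0, Country B chooses W. Subgame-perfect outcome: (T1, W) with payoffs (12, 15).
Under simultaneous play:
Country A's best replies: V→T2; W→T1; X→T0; Y→T0; Z→T3.
Country B's best replies: T0→X; T1→V; T2→Y; T3→Y.
Only (T0, X) has each player best-responding; Nash payoffs (20, 14).
Country A earns 12 sequentially versus 20 at the Nash outcome: worse off.

worse off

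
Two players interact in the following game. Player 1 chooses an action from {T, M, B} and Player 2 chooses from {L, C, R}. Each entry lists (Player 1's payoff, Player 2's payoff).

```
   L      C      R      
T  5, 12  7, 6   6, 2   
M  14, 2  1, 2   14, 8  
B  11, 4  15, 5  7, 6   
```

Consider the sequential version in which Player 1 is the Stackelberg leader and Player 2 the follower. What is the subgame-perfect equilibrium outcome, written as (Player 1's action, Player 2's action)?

Solve by backward induction (Player 1 leads).
- T: BR = L, leader payoff 5.
- M: BR = R, leader payoff 14.
- B: BR = R, leader payoff 7.
Among 5, 14, 7, the best is 14 at M. Subgame-perfect outcome: (M, R) with payoffs (14, 8).

(M, R)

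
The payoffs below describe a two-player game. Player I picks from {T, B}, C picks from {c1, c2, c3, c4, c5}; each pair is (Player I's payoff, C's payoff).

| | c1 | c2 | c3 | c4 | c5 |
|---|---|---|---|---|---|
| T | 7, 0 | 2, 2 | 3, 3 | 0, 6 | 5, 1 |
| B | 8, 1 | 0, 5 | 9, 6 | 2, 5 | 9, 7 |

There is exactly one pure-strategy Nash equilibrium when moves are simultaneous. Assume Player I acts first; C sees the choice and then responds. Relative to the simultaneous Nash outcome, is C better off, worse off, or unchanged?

unchanged

Backward induction with Player I moving first.
- T → C plays c4 (best of 0, 2, 3, 6, 1); Player I gets 0.
- B → C plays c5 (best of 1, 5, 6, 5, 7); Player I gets 9.
Maximizing over 0, 9, Player I chooses B. Subgame-perfect outcome: (B, c5) with payoffs (9, 7).
For the simultaneous game, intersect best replies.
Player I's best replies: c1→B; c2→T; c3→B; c4→B; c5→B.
C's best replies: T→c4; B→c5.
The unique mutual best reply is (B, c5), giving (9, 7).
C earns 7 sequentially versus 7 at the Nash outcome: unchanged.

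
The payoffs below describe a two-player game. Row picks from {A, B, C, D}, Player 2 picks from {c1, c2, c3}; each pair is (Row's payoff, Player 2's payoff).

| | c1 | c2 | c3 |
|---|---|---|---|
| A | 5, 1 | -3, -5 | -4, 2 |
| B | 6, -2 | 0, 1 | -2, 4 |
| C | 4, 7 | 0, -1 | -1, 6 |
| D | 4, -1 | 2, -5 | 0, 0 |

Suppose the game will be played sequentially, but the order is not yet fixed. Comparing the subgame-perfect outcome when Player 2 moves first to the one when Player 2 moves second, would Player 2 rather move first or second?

If Row leads: Player 2's best replies are A→c3, B→c3, C→c1, D→c3; Row's induced payoffs -4, -2, 4, 0; outcome (C, c1), payoffs (4, 7).
If Player 2 leads: Row's best replies are c1→B, c2→D, c3→D; Player 2's induced payoffs -2, -5, 0; outcome (D, c3), payoffs (0, 0).
Player 2 gets 0 moving first and 7 moving second, so Player 2 prefers to move second.

second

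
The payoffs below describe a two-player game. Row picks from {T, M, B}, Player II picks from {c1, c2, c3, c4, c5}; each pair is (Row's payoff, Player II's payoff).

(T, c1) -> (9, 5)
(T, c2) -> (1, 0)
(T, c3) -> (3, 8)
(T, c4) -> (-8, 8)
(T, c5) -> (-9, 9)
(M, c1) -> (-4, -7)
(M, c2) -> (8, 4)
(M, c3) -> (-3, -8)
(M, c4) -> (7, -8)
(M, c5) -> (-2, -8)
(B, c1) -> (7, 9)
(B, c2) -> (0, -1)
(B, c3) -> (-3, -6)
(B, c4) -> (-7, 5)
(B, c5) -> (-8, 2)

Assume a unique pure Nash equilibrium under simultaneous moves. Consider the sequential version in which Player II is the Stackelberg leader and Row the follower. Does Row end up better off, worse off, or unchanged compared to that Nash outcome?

Work backward from Row's decision.
- c1: BR = T, leader payoff 5.
- c2: BR = M, leader payoff 4.
- c3: BR = T, leader payoff 8.
- c4: BR = M, leader payoff -8.
- c5: BR = M, leader payoff -8.
Player II's induced payoffs are 5, 4, 8, -8, -8, so Player II commits to c3. Subgame-perfect outcome: (T, c3) with payoffs (3, 8).
Now find the simultaneous Nash equilibrium.
Row's best replies: c1→T; c2→M; c3→T; c4→M; c5→M.
Player II's best replies: T→c5; M→c2; B→c1.
Only (M, c2) has each player best-responding; Nash payoffs (8, 4).
Row earns 3 sequentially versus 8 at the Nash outcome: worse off.

worse off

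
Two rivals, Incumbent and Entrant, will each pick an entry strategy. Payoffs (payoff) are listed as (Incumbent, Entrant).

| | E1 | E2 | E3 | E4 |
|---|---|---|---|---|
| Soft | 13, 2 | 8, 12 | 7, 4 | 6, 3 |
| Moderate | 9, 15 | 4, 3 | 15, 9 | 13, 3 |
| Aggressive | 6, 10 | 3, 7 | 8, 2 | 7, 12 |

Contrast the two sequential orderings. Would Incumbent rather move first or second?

first

If Incumbent leads: Entrant's best replies are Soft→E2, Moderate→E1, Aggressive→E4; Incumbent's induced payoffs 8, 9, 7; outcome (Moderate, E1), payoffs (9, 15).
If Entrant leads: Incumbent's best replies are E1→Soft, E2→Soft, E3→Moderate, E4→Moderate; Entrant's induced payoffs 2, 12, 9, 3; outcome (Soft, E2), payoffs (8, 12).
Incumbent gets 9 moving first and 8 moving second, so Incumbent prefers to move first.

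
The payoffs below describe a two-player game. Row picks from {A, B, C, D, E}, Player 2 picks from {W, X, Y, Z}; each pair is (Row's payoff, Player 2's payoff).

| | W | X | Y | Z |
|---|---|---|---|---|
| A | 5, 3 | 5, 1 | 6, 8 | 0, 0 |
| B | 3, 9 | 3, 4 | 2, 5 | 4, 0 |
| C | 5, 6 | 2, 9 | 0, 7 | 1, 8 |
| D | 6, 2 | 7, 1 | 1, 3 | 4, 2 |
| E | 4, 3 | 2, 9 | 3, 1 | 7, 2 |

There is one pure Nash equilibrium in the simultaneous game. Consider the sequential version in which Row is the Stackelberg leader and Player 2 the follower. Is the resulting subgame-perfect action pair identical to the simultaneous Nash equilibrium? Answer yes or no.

Backward induction with Row moving first.
- A: Player 2 compares 3, 1, 8, 0 and picks Y; Row would get 6.
- B: Player 2 compares 9, 4, 5, 0 and picks W; Row would get 3.
- C: Player 2 compares 6, 9, 7, 8 and picks X; Row would get 2.
- D: Player 2 compares 2, 1, 3, 2 and picks Y; Row would get 1.
- E: Player 2 compares 3, 9, 1, 2 and picks X; Row would get 2.
Row's induced payoffs are 6, 3, 2, 1, 2, so Row commits to A. Subgame-perfect outcome: (A, Y) with payoffs (6, 8).
For the simultaneous game, intersect best replies.
Row's best replies: W→D; X→D; Y→A; Z→E.
Player 2's best replies: A→Y; B→W; C→X; D→Y; E→X.
Only (A, Y) has each player best-responding; Nash payoffs (6, 8).
Sequential outcome (A, Y) coincides with the Nash profile (A, Y).

yes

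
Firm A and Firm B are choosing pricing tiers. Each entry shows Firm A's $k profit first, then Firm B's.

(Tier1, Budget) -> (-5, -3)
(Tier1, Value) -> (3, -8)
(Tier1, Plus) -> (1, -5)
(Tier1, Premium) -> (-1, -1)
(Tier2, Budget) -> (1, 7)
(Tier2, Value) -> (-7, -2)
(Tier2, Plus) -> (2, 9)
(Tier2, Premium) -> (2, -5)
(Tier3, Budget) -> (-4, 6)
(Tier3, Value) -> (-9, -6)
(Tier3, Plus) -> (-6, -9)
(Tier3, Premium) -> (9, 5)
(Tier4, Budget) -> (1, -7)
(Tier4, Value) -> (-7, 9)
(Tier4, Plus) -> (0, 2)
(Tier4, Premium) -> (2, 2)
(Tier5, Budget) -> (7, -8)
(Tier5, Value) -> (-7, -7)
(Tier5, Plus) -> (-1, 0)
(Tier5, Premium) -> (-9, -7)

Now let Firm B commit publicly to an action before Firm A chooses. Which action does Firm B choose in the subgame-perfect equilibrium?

Plus

Backward induction with Firm B moving first.
- Budget: Firm A compares -5, 1, -4, 1, 7 and picks Tier5; Firm B would get -8.
- Value: Firm A compares 3, -7, -9, -7, -7 and picks Tier1; Firm B would get -8.
- Plus: Firm A compares 1, 2, -6, 0, -1 and picks Tier2; Firm B would get 9.
- Premium: Firm A compares -1, 2, 9, 2, -9 and picks Tier3; Firm B would get 5.
Firm B's induced payoffs are -8, -8, 9, 5, so Firm B commits to Plus. Subgame-perfect outcome: (Tier2, Plus) with payoffs (2, 9).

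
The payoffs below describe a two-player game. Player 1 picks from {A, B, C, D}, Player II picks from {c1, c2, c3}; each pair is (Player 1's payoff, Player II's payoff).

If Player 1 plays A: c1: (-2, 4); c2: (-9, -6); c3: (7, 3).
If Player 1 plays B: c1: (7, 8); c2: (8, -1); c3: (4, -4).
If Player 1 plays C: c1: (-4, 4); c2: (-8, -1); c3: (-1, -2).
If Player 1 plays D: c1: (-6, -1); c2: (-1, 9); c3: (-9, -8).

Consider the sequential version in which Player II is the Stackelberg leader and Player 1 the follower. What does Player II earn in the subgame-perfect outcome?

8

Solve by backward induction (Player II leads).
- c1: Player 1 compares -2, 7, -4, -6 and picks B; Player II would get 8.
- c2: Player 1 compares -9, 8, -8, -1 and picks B; Player II would get -1.
- c3: Player 1 compares 7, 4, -1, -9 and picks A; Player II would get 3.
Maximizing over 8, -1, 3, Player II chooses c1. Subgame-perfect outcome: (B, c1) with payoffs (7, 8).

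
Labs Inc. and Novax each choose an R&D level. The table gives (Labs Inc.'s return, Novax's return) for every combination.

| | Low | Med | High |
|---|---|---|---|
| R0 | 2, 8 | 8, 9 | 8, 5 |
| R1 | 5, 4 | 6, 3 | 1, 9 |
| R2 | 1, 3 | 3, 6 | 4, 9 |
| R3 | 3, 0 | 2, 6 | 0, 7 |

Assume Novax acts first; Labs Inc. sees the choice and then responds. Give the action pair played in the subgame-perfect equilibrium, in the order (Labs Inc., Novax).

(R0, Med)

Backward induction with Novax moving first.
- Low: BR = R1, leader payoff 4.
- Med: BR = R0, leader payoff 9.
- High: BR = R0, leader payoff 5.
Novax's induced payoffs are 4, 9, 5, so Novax commits to Med. Subgame-perfect outcome: (R0, Med) with payoffs (8, 9).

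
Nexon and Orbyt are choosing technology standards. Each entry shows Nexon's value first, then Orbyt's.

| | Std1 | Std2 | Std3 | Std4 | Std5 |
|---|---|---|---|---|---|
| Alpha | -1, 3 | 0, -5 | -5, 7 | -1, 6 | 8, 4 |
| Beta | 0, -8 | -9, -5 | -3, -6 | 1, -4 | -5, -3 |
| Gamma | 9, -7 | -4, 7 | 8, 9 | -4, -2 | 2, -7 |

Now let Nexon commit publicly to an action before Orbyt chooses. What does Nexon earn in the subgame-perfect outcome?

8

Orbyt best-responds to each possible Nexon move:
- Alpha → Orbyt plays Std3 (best of 3, -5, 7, 6, 4); Nexon gets -5.
- Beta → Orbyt plays Std5 (best of -8, -5, -6, -4, -3); Nexon gets -5.
- Gamma → Orbyt plays Std3 (best of -7, 7, 9, -2, -7); Nexon gets 8.
Maximizing over -5, -5, 8, Nexon chooses Gamma. Subgame-perfect outcome: (Gamma, Std3) with payoffs (8, 9).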